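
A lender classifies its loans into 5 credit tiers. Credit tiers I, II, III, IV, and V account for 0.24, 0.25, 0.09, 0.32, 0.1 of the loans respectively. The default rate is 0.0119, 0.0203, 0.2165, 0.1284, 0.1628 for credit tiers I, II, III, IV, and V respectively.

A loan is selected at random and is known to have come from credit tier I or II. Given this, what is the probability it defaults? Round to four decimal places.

P(D|S) ≈ 0.0162

Let S = {I, II}.
P(S) = 0.24 + 0.25 = 0.49.
P(D ∩ S) = 0.0119·0.24 + 0.0203·0.25 = 0.002856 + 0.005075 = 0.007931.
P(D | S) = 0.007931 / 0.49 = 0.016186…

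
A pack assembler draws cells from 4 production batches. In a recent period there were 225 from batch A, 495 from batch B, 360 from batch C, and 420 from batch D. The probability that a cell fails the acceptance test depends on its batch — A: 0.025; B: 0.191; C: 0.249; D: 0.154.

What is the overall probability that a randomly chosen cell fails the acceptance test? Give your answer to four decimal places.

0.1697

Total: 225 + 495 + 360 + 420 = 1500.
P(A) = 225/1500 = 0.15. P(B) = 495/1500 = 0.33. P(C) = 360/1500 = 0.24. P(D) = 420/1500 = 0.28.
P(F) = P(F|A)·P(A) + P(F|B)·P(B) + P(F|C)·P(C) + P(F|D)·P(D)
      = 0.025·0.15 + 0.191·0.33 + 0.249·0.24 + 0.154·0.28
      = 0.00375 + 0.06303 + 0.05976 + 0.04312 = 0.16966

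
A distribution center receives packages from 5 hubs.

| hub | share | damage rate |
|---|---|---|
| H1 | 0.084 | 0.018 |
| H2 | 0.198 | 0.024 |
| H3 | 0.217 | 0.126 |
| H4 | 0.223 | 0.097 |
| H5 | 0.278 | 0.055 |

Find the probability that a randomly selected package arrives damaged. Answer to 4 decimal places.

Using total probability over the partition,
P(D) = P(D|H1)·P(H1) + P(D|H2)·P(H2) + P(D|H3)·P(H3) + P(D|H4)·P(H4) + P(D|H5)·P(H5)
      = 0.018·0.084 + 0.024·0.198 + 0.126·0.217 + 0.097·0.223 + 0.055·0.278
      = 0.001512 + 0.004752 + 0.027342 + 0.021631 + 0.01529 = 0.070527

P(D) ≈ 0.0705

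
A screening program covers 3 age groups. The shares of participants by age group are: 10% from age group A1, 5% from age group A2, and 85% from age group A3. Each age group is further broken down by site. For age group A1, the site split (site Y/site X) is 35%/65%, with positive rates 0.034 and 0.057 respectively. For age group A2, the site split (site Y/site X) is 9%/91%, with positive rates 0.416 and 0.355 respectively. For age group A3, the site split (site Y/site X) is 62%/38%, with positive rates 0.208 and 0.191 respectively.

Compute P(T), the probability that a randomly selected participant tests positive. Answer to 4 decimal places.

P(T|A1) = 0.35·0.034 + 0.65·0.057 = 0.0119 + 0.03705 = 0.04895
P(T|A2) = 0.09·0.416 + 0.91·0.355 = 0.03744 + 0.32305 = 0.36049
P(T|A3) = 0.62·0.208 + 0.38·0.191 = 0.12896 + 0.07258 = 0.20154
By total probability over the outer partition,
P(T) = 0.1·0.04895 + 0.05·0.36049 + 0.85·0.20154
      = 0.004895 + 0.0180245 + 0.171309 = 0.1942285

0.1942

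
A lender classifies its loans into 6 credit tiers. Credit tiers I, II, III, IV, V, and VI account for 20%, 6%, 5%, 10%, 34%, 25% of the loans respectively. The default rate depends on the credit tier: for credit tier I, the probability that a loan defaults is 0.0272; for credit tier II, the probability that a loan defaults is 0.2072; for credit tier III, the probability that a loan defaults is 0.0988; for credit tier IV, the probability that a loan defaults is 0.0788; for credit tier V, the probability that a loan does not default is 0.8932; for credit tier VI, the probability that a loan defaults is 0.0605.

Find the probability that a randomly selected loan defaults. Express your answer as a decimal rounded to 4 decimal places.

P(D|V) = 1 − 0.8932 = 0.1068.
Using total probability over the partition,
P(D) = P(D|I)·P(I) + P(D|II)·P(II) + P(D|III)·P(III) + P(D|IV)·P(IV) + P(D|V)·P(V) + P(D|VI)·P(VI)
      = 0.0272·0.2 + 0.2072·0.06 + 0.0988·0.05 + 0.0788·0.1 + 0.1068·0.34 + 0.0605·0.25
      = 0.00544 + 0.012432 + 0.00494 + 0.00788 + 0.036312 + 0.015125 = 0.082129

0.0821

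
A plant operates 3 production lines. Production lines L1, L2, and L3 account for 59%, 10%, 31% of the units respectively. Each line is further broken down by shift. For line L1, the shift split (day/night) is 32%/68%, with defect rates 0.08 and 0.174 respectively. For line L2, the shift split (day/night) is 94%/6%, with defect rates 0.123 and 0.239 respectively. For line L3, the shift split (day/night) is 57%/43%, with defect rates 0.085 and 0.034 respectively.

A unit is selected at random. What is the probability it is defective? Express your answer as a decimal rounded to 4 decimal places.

0.1175

P(D|L1) = 0.32·0.08 + 0.68·0.174 = 0.0256 + 0.11832 = 0.14392
P(D|L2) = 0.94·0.123 + 0.06·0.239 = 0.11562 + 0.01434 = 0.12996
P(D|L3) = 0.57·0.085 + 0.43·0.034 = 0.04845 + 0.01462 = 0.06307
Then overall,
P(D) = 0.59·0.14392 + 0.1·0.12996 + 0.31·0.06307
      = 0.0849128 + 0.012996 + 0.0195517 = 0.1174605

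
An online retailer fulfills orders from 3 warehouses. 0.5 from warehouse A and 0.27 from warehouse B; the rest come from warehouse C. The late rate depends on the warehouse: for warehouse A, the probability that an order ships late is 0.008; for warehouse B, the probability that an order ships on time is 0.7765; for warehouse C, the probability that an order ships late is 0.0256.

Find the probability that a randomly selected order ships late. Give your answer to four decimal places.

P(C) = 1 − (0.5 + 0.27) = 0.23.
P(L|B) = 1 − 0.7765 = 0.2235.
P(L) = P(L|A)·P(A) + P(L|B)·P(B) + P(L|C)·P(C)
      = 0.008·0.5 + 0.2235·0.27 + 0.0256·0.23
      = 0.004 + 0.060345 + 0.005888 = 0.070233

P(L) ≈ 0.0702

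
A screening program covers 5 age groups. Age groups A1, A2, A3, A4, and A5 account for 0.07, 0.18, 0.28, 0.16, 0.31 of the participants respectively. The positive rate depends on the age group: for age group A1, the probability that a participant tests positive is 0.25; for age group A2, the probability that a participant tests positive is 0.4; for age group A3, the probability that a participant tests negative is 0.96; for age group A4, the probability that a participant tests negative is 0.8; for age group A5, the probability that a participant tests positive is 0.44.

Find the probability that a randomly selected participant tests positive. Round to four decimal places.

0.2691

P(T|A3) = 1 − 0.96 = 0.04.
P(T|A4) = 1 − 0.8 = 0.2.
P(T) = P(T|A1)·P(A1) + P(T|A2)·P(A2) + P(T|A3)·P(A3) + P(T|A4)·P(A4) + P(T|A5)·P(A5)
      = 0.25·0.07 + 0.4·0.18 + 0.04·0.28 + 0.2·0.16 + 0.44·0.31
      = 0.0175 + 0.072 + 0.0112 + 0.032 + 0.1364 = 0.2691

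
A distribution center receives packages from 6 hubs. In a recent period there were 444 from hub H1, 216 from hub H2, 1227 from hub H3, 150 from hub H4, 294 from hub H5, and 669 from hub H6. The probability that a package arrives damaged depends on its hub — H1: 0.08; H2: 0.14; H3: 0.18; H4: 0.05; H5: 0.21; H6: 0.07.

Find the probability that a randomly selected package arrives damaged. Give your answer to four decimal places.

P(D) ≈ 0.1342

Total: 444 + 216 + 1227 + 150 + 294 + 669 = 3000.
P(H1) = 444/3000 = 0.148. P(H2) = 216/3000 = 0.072. P(H3) = 1227/3000 = 0.409. P(H4) = 150/3000 = 0.05. P(H5) = 294/3000 = 0.098. P(H6) = 669/3000 = 0.223.
P(D) = P(D|H1)·P(H1) + P(D|H2)·P(H2) + P(D|H3)·P(H3) + P(D|H4)·P(H4) + P(D|H5)·P(H5) + P(D|H6)·P(H6)
      = 0.08·0.148 + 0.14·0.072 + 0.18·0.409 + 0.05·0.05 + 0.21·0.098 + 0.07·0.223
      = 0.01184 + 0.01008 + 0.07362 + 0.0025 + 0.02058 + 0.01561 = 0.13423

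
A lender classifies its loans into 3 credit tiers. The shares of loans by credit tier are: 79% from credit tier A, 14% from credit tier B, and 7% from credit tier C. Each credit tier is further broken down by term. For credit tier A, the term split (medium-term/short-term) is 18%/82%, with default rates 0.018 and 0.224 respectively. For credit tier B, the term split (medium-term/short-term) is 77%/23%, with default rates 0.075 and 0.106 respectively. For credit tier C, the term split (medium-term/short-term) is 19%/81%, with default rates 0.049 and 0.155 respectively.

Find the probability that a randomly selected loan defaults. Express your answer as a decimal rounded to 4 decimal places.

0.1686

P(D|A) = 0.18·0.018 + 0.82·0.224 = 0.00324 + 0.18368 = 0.18692
P(D|B) = 0.77·0.075 + 0.23·0.106 = 0.05775 + 0.02438 = 0.08213
P(D|C) = 0.19·0.049 + 0.81·0.155 = 0.00931 + 0.12555 = 0.13486
Then overall,
P(D) = 0.79·0.18692 + 0.14·0.08213 + 0.07·0.13486
      = 0.1476668 + 0.0114982 + 0.0094402 = 0.1686052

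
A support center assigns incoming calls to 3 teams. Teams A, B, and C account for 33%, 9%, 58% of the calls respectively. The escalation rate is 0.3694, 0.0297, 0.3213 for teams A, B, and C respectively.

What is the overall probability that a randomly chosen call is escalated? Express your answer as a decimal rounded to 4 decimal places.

P(E) ≈ 0.3109

By the law of total probability,
P(E) = P(E|A)·P(A) + P(E|B)·P(B) + P(E|C)·P(C)
      = 0.3694·0.33 + 0.0297·0.09 + 0.3213·0.58
      = 0.121902 + 0.002673 + 0.186354 = 0.310929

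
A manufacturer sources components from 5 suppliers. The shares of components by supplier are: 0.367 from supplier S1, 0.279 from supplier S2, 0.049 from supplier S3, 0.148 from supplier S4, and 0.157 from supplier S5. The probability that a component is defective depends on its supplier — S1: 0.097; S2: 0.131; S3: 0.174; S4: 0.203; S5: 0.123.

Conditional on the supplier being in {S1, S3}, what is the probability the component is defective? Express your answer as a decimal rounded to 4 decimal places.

Let S = {S1, S3}.
P(S) = 0.367 + 0.049 = 0.416.
P(D ∩ S) = 0.097·0.367 + 0.174·0.049 = 0.035599 + 0.008526 = 0.044125.
P(D | S) = 0.044125 / 0.416 = 0.106070…

0.1061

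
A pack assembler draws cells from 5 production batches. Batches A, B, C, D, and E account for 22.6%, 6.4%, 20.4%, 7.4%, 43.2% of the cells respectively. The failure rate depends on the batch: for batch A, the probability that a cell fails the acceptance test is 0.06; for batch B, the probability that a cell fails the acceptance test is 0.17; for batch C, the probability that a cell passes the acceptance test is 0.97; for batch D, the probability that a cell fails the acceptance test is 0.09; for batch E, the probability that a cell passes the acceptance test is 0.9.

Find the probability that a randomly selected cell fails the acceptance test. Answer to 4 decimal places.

0.0804

P(F|C) = 1 − 0.97 = 0.03.
P(F|E) = 1 − 0.9 = 0.1.
P(F) = P(F|A)·P(A) + P(F|B)·P(B) + P(F|C)·P(C) + P(F|D)·P(D) + P(F|E)·P(E)
      = 0.06·0.226 + 0.17·0.064 + 0.03·0.204 + 0.09·0.074 + 0.1·0.432
      = 0.01356 + 0.01088 + 0.00612 + 0.00666 + 0.0432 = 0.08042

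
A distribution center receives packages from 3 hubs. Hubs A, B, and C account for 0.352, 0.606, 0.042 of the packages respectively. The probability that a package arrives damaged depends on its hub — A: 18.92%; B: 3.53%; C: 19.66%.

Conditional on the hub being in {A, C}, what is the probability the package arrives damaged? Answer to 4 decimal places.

0.1900

Let S = {A, C}.
P(S) = 0.352 + 0.042 = 0.394.
P(D ∩ S) = 0.1892·0.352 + 0.1966·0.042 = 0.0665984 + 0.0082572 = 0.0748556.
P(D | S) = 0.0748556 / 0.394 = 0.189989…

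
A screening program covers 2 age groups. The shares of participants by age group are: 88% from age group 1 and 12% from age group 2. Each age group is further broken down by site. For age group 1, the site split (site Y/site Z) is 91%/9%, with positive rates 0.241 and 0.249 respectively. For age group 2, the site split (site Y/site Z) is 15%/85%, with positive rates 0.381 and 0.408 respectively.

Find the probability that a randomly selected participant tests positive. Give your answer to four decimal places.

P(T|1) = 0.91·0.241 + 0.09·0.249 = 0.21931 + 0.02241 = 0.24172
P(T|2) = 0.15·0.381 + 0.85·0.408 = 0.05715 + 0.3468 = 0.40395
Then overall,
P(T) = 0.88·0.24172 + 0.12·0.40395
      = 0.2127136 + 0.048474 = 0.2611876

P(T) ≈ 0.2612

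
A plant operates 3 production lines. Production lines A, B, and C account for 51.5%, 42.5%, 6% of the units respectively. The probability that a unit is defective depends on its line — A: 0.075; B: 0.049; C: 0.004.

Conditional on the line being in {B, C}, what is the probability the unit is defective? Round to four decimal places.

P(D|S) ≈ 0.0434

Let S = {B, C}.
P(S) = 0.425 + 0.06 = 0.485.
P(D ∩ S) = 0.049·0.425 + 0.004·0.06 = 0.020825 + 0.00024 = 0.021065.
P(D | S) = 0.021065 / 0.485 = 0.043433…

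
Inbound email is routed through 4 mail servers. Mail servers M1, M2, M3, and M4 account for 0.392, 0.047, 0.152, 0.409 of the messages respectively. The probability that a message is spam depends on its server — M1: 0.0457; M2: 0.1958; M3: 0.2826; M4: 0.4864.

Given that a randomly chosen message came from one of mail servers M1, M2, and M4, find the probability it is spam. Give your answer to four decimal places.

Let J = {M1, M2, M4}.
P(J) = 0.392 + 0.047 + 0.409 = 0.848.
P(S ∩ J) = 0.0457·0.392 + 0.1958·0.047 + 0.4864·0.409 = 0.0179144 + 0.0092026 + 0.1989376 = 0.2260546.
P(S | J) = 0.2260546 / 0.848 = 0.266574…

P(S|J) ≈ 0.2666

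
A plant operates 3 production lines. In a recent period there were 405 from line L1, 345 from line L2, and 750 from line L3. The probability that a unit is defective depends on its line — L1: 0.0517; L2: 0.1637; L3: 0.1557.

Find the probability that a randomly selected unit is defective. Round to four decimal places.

0.1295

Total: 405 + 345 + 750 = 1500.
P(L1) = 405/1500 = 0.27. P(L2) = 345/1500 = 0.23. P(L3) = 750/1500 = 0.5.
P(D) = P(D|L1)·P(L1) + P(D|L2)·P(L2) + P(D|L3)·P(L3)
      = 0.0517·0.27 + 0.1637·0.23 + 0.1557·0.5
      = 0.013959 + 0.037651 + 0.07785 = 0.12946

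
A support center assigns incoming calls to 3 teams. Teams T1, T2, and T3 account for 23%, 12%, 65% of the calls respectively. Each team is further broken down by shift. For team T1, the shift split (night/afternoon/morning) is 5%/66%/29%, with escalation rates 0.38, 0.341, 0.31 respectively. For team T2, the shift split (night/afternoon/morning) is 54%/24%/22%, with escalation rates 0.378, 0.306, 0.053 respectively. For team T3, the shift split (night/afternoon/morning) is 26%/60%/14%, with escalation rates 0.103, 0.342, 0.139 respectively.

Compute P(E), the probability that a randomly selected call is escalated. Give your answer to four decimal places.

P(E) ≈ 0.2750

P(E|T1) = 0.05·0.38 + 0.66·0.341 + 0.29·0.31 = 0.019 + 0.22506 + 0.0899 = 0.33396
P(E|T2) = 0.54·0.378 + 0.24·0.306 + 0.22·0.053 = 0.20412 + 0.07344 + 0.01166 = 0.28922
P(E|T3) = 0.26·0.103 + 0.6·0.342 + 0.14·0.139 = 0.02678 + 0.2052 + 0.01946 = 0.25144
By total probability over the outer partition,
P(E) = 0.23·0.33396 + 0.12·0.28922 + 0.65·0.25144
      = 0.0768108 + 0.0347064 + 0.163436 = 0.2749532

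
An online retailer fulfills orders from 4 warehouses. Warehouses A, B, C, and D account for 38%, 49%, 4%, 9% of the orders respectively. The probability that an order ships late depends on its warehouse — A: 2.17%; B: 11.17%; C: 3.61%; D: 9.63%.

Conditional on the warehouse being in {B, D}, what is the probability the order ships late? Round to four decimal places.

Let S = {B, D}.
P(S) = 0.49 + 0.09 = 0.58.
P(L ∩ S) = 0.1117·0.49 + 0.0963·0.09 = 0.054733 + 0.008667 = 0.0634.
P(L | S) = 0.0634 / 0.58 = 0.109310…

0.1093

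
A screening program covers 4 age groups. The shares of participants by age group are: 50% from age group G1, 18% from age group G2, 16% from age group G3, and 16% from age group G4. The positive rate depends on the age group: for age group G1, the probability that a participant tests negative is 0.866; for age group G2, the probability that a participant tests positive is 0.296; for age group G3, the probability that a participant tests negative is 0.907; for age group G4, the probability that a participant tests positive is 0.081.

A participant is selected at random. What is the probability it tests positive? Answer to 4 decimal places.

P(T|G1) = 1 − 0.866 = 0.134.
P(T|G3) = 1 − 0.907 = 0.093.
Summing over the partition,
P(T) = P(T|G1)·P(G1) + P(T|G2)·P(G2) + P(T|G3)·P(G3) + P(T|G4)·P(G4)
      = 0.134·0.5 + 0.296·0.18 + 0.093·0.16 + 0.081·0.16
      = 0.067 + 0.05328 + 0.01488 + 0.01296 = 0.14812

0.1481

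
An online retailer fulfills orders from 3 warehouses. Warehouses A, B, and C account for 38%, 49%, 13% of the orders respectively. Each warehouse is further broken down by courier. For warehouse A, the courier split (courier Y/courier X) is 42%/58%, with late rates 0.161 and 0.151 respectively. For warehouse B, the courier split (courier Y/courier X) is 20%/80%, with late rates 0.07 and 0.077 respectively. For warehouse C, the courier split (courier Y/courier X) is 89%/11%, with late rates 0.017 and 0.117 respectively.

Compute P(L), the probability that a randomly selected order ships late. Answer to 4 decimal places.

P(L|A) = 0.42·0.161 + 0.58·0.151 = 0.06762 + 0.08758 = 0.1552
P(L|B) = 0.2·0.07 + 0.8·0.077 = 0.014 + 0.0616 = 0.0756
P(L|C) = 0.89·0.017 + 0.11·0.117 = 0.01513 + 0.01287 = 0.028
By total probability over the outer partition,
P(L) = 0.38·0.1552 + 0.49·0.0756 + 0.13·0.028
      = 0.058976 + 0.037044 + 0.00364 = 0.09966

0.0997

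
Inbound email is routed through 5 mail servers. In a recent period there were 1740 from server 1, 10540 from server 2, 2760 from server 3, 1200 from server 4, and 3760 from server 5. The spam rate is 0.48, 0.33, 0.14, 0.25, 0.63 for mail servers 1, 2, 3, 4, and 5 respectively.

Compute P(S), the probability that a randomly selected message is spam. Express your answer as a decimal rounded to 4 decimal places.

Total: 1740 + 10540 + 2760 + 1200 + 3760 = 20000.
P(1) = 1740/20000 = 0.087. P(2) = 10540/20000 = 0.527. P(3) = 2760/20000 = 0.138. P(4) = 1200/20000 = 0.06. P(5) = 3760/20000 = 0.188.
Using total probability over the partition,
P(S) = P(S|1)·P(1) + P(S|2)·P(2) + P(S|3)·P(3) + P(S|4)·P(4) + P(S|5)·P(5)
      = 0.48·0.087 + 0.33·0.527 + 0.14·0.138 + 0.25·0.06 + 0.63·0.188
      = 0.04176 + 0.17391 + 0.01932 + 0.015 + 0.11844 = 0.36843

P(S) ≈ 0.3684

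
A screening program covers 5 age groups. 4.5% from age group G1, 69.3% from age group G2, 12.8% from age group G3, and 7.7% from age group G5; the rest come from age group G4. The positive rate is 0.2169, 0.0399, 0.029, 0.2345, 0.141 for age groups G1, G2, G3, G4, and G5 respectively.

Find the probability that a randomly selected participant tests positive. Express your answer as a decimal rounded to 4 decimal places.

0.0653

P(G4) = 1 − (0.045 + 0.693 + 0.128 + 0.077) = 0.057.
P(T) = P(T|G1)·P(G1) + P(T|G2)·P(G2) + P(T|G3)·P(G3) + P(T|G4)·P(G4) + P(T|G5)·P(G5)
      = 0.2169·0.045 + 0.0399·0.693 + 0.029·0.128 + 0.2345·0.057 + 0.141·0.077
      = 0.0097605 + 0.0276507 + 0.003712 + 0.0133665 + 0.010857 = 0.0653467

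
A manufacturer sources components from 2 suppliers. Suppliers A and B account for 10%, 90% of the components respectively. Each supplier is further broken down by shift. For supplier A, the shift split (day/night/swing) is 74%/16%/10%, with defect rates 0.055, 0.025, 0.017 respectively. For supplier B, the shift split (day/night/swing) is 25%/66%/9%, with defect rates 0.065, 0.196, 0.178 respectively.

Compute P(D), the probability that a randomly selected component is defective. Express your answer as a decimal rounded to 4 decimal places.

P(D|A) = 0.74·0.055 + 0.16·0.025 + 0.1·0.017 = 0.0407 + 0.004 + 0.0017 = 0.0464
P(D|B) = 0.25·0.065 + 0.66·0.196 + 0.09·0.178 = 0.01625 + 0.12936 + 0.01602 = 0.16163
Then overall,
P(D) = 0.1·0.0464 + 0.9·0.16163
      = 0.00464 + 0.145467 = 0.150107

0.1501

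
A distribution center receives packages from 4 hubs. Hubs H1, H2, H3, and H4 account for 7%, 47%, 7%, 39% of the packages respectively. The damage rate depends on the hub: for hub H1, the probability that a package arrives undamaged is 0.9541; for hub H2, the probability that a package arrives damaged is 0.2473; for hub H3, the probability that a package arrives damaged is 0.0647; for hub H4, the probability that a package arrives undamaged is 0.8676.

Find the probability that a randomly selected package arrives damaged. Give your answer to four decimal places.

P(D) ≈ 0.1756

P(D|H1) = 1 − 0.9541 = 0.0459.
P(D|H4) = 1 − 0.8676 = 0.1324.
Using total probability over the partition,
P(D) = P(D|H1)·P(H1) + P(D|H2)·P(H2) + P(D|H3)·P(H3) + P(D|H4)·P(H4)
      = 0.0459·0.07 + 0.2473·0.47 + 0.0647·0.07 + 0.1324·0.39
      = 0.003213 + 0.116231 + 0.004529 + 0.051636 = 0.175609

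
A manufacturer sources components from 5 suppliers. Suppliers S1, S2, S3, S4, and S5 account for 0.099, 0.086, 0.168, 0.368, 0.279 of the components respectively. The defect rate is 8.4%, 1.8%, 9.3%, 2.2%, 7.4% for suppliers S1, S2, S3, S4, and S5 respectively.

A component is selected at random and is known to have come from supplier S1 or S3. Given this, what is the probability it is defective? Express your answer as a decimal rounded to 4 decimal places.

Let S = {S1, S3}.
P(S) = 0.099 + 0.168 = 0.267.
P(D ∩ S) = 0.084·0.099 + 0.093·0.168 = 0.008316 + 0.015624 = 0.02394.
P(D | S) = 0.02394 / 0.267 = 0.089663…

0.0897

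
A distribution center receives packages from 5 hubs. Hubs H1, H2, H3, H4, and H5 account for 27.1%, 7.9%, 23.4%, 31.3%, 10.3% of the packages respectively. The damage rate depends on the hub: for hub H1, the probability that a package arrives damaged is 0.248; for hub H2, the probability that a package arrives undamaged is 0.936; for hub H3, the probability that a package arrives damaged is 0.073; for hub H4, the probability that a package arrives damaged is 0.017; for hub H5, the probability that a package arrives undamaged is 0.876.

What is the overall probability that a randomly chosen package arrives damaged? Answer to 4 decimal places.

P(D|H2) = 1 − 0.936 = 0.064.
P(D|H5) = 1 − 0.876 = 0.124.
Using total probability over the partition,
P(D) = P(D|H1)·P(H1) + P(D|H2)·P(H2) + P(D|H3)·P(H3) + P(D|H4)·P(H4) + P(D|H5)·P(H5)
      = 0.248·0.271 + 0.064·0.079 + 0.073·0.234 + 0.017·0.313 + 0.124·0.103
      = 0.067208 + 0.005056 + 0.017082 + 0.005321 + 0.012772 = 0.107439

P(D) ≈ 0.1074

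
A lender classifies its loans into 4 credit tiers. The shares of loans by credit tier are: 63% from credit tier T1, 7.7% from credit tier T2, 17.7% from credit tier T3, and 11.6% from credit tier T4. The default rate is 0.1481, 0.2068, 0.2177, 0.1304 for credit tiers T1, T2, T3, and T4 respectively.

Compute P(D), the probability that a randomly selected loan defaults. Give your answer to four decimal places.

P(D) ≈ 0.1629

P(D) = P(D|T1)·P(T1) + P(D|T2)·P(T2) + P(D|T3)·P(T3) + P(D|T4)·P(T4)
      = 0.1481·0.63 + 0.2068·0.077 + 0.2177·0.177 + 0.1304·0.116
      = 0.093303 + 0.0159236 + 0.0385329 + 0.0151264 = 0.1628859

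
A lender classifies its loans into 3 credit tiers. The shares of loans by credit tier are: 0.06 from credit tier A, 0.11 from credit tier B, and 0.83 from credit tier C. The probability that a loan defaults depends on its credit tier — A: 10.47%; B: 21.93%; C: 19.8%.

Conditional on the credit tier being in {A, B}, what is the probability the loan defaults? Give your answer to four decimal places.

Let S = {A, B}.
P(S) = 0.06 + 0.11 = 0.17.
P(D ∩ S) = 0.1047·0.06 + 0.2193·0.11 = 0.006282 + 0.024123 = 0.030405.
P(D | S) = 0.030405 / 0.17 = 0.178853…

0.1789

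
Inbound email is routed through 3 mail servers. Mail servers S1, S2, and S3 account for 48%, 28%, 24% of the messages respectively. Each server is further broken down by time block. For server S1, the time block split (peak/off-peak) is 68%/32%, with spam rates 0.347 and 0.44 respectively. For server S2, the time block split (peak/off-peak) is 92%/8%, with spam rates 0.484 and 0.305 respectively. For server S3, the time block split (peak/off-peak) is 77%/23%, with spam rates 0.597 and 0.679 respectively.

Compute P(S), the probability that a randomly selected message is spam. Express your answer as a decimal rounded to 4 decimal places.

P(S) ≈ 0.4602

P(S|S1) = 0.68·0.347 + 0.32·0.44 = 0.23596 + 0.1408 = 0.37676
P(S|S2) = 0.92·0.484 + 0.08·0.305 = 0.44528 + 0.0244 = 0.46968
P(S|S3) = 0.77·0.597 + 0.23·0.679 = 0.45969 + 0.15617 = 0.61586
By total probability over the outer partition,
P(S) = 0.48·0.37676 + 0.28·0.46968 + 0.24·0.61586
      = 0.1808448 + 0.1315104 + 0.1478064 = 0.4601616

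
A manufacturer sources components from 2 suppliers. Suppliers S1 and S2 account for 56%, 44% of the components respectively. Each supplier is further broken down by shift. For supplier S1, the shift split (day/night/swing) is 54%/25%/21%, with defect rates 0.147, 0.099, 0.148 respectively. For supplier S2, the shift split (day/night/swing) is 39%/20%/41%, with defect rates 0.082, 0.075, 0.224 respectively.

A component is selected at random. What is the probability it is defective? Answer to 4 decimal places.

P(D) ≈ 0.1368

P(D|S1) = 0.54·0.147 + 0.25·0.099 + 0.21·0.148 = 0.07938 + 0.02475 + 0.03108 = 0.13521
P(D|S2) = 0.39·0.082 + 0.2·0.075 + 0.41·0.224 = 0.03198 + 0.015 + 0.09184 = 0.13882
By total probability over the outer partition,
P(D) = 0.56·0.13521 + 0.44·0.13882
      = 0.0757176 + 0.0610808 = 0.1367984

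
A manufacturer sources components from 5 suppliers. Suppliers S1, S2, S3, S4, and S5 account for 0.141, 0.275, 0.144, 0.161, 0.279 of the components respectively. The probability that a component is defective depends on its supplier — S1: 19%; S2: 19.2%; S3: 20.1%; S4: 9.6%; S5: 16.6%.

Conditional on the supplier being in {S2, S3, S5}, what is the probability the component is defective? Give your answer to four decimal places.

Let S = {S2, S3, S5}.
P(S) = 0.275 + 0.144 + 0.279 = 0.698.
P(D ∩ S) = 0.192·0.275 + 0.201·0.144 + 0.166·0.279 = 0.0528 + 0.028944 + 0.046314 = 0.128058.
P(D | S) = 0.128058 / 0.698 = 0.183464…

0.1835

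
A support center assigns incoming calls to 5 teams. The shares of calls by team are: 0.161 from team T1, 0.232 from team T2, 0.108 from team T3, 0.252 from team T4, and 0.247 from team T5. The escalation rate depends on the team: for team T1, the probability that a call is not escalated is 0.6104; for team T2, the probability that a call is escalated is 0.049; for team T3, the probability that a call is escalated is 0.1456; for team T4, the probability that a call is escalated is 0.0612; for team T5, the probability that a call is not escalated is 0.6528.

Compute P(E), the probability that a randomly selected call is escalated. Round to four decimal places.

P(E|T1) = 1 − 0.6104 = 0.3896.
P(E|T5) = 1 − 0.6528 = 0.3472.
P(E) = P(E|T1)·P(T1) + P(E|T2)·P(T2) + P(E|T3)·P(T3) + P(E|T4)·P(T4) + P(E|T5)·P(T5)
      = 0.3896·0.161 + 0.049·0.232 + 0.1456·0.108 + 0.0612·0.252 + 0.3472·0.247
      = 0.0627256 + 0.011368 + 0.0157248 + 0.0154224 + 0.0857584 = 0.1909992

P(E) ≈ 0.1910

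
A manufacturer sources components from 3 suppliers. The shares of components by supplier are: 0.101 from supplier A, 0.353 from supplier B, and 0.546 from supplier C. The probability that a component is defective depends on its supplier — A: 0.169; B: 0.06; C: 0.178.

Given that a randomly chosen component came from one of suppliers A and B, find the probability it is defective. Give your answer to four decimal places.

Let S = {A, B}.
P(S) = 0.101 + 0.353 = 0.454.
P(D ∩ S) = 0.169·0.101 + 0.06·0.353 = 0.017069 + 0.02118 = 0.038249.
P(D | S) = 0.038249 / 0.454 = 0.084249…

0.0842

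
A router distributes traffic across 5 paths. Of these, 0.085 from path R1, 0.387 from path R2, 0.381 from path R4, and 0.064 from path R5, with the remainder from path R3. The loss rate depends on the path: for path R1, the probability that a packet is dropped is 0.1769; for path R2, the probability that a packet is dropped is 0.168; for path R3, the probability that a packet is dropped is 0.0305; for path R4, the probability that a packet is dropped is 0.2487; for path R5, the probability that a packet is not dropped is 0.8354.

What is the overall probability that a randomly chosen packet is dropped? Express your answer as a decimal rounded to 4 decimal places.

P(R3) = 1 − (0.085 + 0.387 + 0.381 + 0.064) = 0.083.
P(L|R5) = 1 − 0.8354 = 0.1646.
By the law of total probability,
P(L) = P(L|R1)·P(R1) + P(L|R2)·P(R2) + P(L|R3)·P(R3) + P(L|R4)·P(R4) + P(L|R5)·P(R5)
      = 0.1769·0.085 + 0.168·0.387 + 0.0305·0.083 + 0.2487·0.381 + 0.1646·0.064
      = 0.0150365 + 0.065016 + 0.0025315 + 0.0947547 + 0.0105344 = 0.1878731

P(L) ≈ 0.1879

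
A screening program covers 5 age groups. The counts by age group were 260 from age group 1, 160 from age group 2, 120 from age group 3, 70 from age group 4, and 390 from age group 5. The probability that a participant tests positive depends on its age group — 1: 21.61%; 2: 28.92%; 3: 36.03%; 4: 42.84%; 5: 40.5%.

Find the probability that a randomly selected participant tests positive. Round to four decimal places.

Total: 260 + 160 + 120 + 70 + 390 = 1000.
P(1) = 260/1000 = 0.26. P(2) = 160/1000 = 0.16. P(3) = 120/1000 = 0.12. P(4) = 70/1000 = 0.07. P(5) = 390/1000 = 0.39.
Summing over the partition,
P(T) = P(T|1)·P(1) + P(T|2)·P(2) + P(T|3)·P(3) + P(T|4)·P(4) + P(T|5)·P(5)
      = 0.2161·0.26 + 0.2892·0.16 + 0.3603·0.12 + 0.4284·0.07 + 0.405·0.39
      = 0.056186 + 0.046272 + 0.043236 + 0.029988 + 0.15795 = 0.333632

0.3336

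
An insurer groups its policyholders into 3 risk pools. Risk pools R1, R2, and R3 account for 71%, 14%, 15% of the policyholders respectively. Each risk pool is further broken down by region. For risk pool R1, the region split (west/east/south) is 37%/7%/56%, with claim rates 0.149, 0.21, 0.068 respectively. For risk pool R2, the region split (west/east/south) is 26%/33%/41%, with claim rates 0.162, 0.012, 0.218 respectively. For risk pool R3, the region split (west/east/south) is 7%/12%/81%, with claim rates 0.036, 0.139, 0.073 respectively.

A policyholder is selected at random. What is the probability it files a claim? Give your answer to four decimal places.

P(C|R1) = 0.37·0.149 + 0.07·0.21 + 0.56·0.068 = 0.05513 + 0.0147 + 0.03808 = 0.10791
P(C|R2) = 0.26·0.162 + 0.33·0.012 + 0.41·0.218 = 0.04212 + 0.00396 + 0.08938 = 0.13546
P(C|R3) = 0.07·0.036 + 0.12·0.139 + 0.81·0.073 = 0.00252 + 0.01668 + 0.05913 = 0.07833
Then overall,
P(C) = 0.71·0.10791 + 0.14·0.13546 + 0.15·0.07833
      = 0.0766161 + 0.0189644 + 0.0117495 = 0.10733

0.1073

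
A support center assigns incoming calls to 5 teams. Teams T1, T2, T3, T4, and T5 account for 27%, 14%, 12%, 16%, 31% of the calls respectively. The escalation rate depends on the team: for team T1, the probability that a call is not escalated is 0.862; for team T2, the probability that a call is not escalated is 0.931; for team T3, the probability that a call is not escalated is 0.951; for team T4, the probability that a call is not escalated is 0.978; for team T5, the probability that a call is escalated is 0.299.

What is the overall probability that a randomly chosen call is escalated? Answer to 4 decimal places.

P(E) ≈ 0.1490

P(E|T1) = 1 − 0.862 = 0.138.
P(E|T2) = 1 − 0.931 = 0.069.
P(E|T3) = 1 − 0.951 = 0.049.
P(E|T4) = 1 − 0.978 = 0.022.
Summing over the partition,
P(E) = P(E|T1)·P(T1) + P(E|T2)·P(T2) + P(E|T3)·P(T3) + P(E|T4)·P(T4) + P(E|T5)·P(T5)
      = 0.138·0.27 + 0.069·0.14 + 0.049·0.12 + 0.022·0.16 + 0.299·0.31
      = 0.03726 + 0.00966 + 0.00588 + 0.00352 + 0.09269 = 0.14901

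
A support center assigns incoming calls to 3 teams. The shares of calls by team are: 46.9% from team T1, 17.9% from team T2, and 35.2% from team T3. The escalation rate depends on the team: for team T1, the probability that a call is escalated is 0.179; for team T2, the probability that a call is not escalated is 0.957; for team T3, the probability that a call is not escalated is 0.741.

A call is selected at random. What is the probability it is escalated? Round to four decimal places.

P(E|T2) = 1 − 0.957 = 0.043.
P(E|T3) = 1 − 0.741 = 0.259.
Summing over the partition,
P(E) = P(E|T1)·P(T1) + P(E|T2)·P(T2) + P(E|T3)·P(T3)
      = 0.179·0.469 + 0.043·0.179 + 0.259·0.352
      = 0.083951 + 0.007697 + 0.091168 = 0.182816

P(E) ≈ 0.1828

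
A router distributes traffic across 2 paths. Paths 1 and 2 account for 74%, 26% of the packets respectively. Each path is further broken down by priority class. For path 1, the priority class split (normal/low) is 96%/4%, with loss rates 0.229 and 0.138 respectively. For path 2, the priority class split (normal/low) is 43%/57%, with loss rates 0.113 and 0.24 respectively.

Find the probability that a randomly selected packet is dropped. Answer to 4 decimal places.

P(L|1) = 0.96·0.229 + 0.04·0.138 = 0.21984 + 0.00552 = 0.22536
P(L|2) = 0.43·0.113 + 0.57·0.24 = 0.04859 + 0.1368 = 0.18539
Then overall,
P(L) = 0.74·0.22536 + 0.26·0.18539
      = 0.1667664 + 0.0482014 = 0.2149678

P(L) ≈ 0.2150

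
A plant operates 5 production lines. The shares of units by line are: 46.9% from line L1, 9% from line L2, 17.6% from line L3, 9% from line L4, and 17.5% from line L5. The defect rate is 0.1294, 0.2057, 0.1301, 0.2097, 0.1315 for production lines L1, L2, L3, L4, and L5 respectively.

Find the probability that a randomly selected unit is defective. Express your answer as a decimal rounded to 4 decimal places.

0.1440

By the law of total probability,
P(D) = P(D|L1)·P(L1) + P(D|L2)·P(L2) + P(D|L3)·P(L3) + P(D|L4)·P(L4) + P(D|L5)·P(L5)
      = 0.1294·0.469 + 0.2057·0.09 + 0.1301·0.176 + 0.2097·0.09 + 0.1315·0.175
      = 0.0606886 + 0.018513 + 0.0228976 + 0.018873 + 0.0230125 = 0.1439847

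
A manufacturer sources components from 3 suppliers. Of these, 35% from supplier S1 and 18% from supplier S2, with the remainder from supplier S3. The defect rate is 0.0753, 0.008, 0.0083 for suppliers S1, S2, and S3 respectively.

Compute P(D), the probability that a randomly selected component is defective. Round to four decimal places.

P(S3) = 1 − (0.35 + 0.18) = 0.47.
P(D) = P(D|S1)·P(S1) + P(D|S2)·P(S2) + P(D|S3)·P(S3)
      = 0.0753·0.35 + 0.008·0.18 + 0.0083·0.47
      = 0.026355 + 0.00144 + 0.003901 = 0.031696

P(D) ≈ 0.0317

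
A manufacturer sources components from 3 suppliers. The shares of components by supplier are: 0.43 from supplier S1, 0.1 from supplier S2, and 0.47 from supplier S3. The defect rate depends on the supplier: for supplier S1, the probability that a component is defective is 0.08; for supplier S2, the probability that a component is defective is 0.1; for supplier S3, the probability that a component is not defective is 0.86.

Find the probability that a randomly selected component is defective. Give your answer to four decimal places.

P(D|S3) = 1 − 0.86 = 0.14.
P(D) = P(D|S1)·P(S1) + P(D|S2)·P(S2) + P(D|S3)·P(S3)
      = 0.08·0.43 + 0.1·0.1 + 0.14·0.47
      = 0.0344 + 0.01 + 0.0658 = 0.1102

0.1102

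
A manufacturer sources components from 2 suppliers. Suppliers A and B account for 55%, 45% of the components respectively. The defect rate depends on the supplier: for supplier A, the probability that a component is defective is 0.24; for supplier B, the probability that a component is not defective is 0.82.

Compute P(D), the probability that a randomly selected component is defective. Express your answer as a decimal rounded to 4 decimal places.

P(D|B) = 1 − 0.82 = 0.18.
P(D) = P(D|A)·P(A) + P(D|B)·P(B)
      = 0.24·0.55 + 0.18·0.45
      = 0.132 + 0.081 = 0.213

0.2130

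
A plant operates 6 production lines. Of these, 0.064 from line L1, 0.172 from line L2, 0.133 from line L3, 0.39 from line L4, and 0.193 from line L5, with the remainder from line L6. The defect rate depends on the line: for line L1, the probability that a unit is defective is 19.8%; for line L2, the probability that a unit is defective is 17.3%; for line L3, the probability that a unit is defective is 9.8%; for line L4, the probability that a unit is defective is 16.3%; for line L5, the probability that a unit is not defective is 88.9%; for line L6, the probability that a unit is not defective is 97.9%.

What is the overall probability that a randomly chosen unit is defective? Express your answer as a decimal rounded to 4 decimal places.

0.1415

P(L6) = 1 − (0.064 + 0.172 + 0.133 + 0.39 + 0.193) = 0.048.
P(D|L5) = 1 − 0.889 = 0.111.
P(D|L6) = 1 − 0.979 = 0.021.
Using total probability over the partition,
P(D) = P(D|L1)·P(L1) + P(D|L2)·P(L2) + P(D|L3)·P(L3) + P(D|L4)·P(L4) + P(D|L5)·P(L5) + P(D|L6)·P(L6)
      = 0.198·0.064 + 0.173·0.172 + 0.098·0.133 + 0.163·0.39 + 0.111·0.193 + 0.021·0.048
      = 0.012672 + 0.029756 + 0.013034 + 0.06357 + 0.021423 + 0.001008 = 0.141463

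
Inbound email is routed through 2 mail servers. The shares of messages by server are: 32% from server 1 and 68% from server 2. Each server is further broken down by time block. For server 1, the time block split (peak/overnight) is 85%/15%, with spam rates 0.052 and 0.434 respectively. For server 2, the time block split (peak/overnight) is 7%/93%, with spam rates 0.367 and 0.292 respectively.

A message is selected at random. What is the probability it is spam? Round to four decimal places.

P(S|1) = 0.85·0.052 + 0.15·0.434 = 0.0442 + 0.0651 = 0.1093
P(S|2) = 0.07·0.367 + 0.93·0.292 = 0.02569 + 0.27156 = 0.29725
Then overall,
P(S) = 0.32·0.1093 + 0.68·0.29725
      = 0.034976 + 0.20213 = 0.237106

0.2371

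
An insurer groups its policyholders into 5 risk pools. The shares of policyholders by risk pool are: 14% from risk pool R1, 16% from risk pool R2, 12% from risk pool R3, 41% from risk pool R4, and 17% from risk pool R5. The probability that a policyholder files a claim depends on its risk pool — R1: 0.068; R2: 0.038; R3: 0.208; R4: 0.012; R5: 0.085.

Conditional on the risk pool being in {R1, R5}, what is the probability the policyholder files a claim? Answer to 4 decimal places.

0.0773

Let S = {R1, R5}.
P(S) = 0.14 + 0.17 = 0.31.
P(C ∩ S) = 0.068·0.14 + 0.085·0.17 = 0.00952 + 0.01445 = 0.02397.
P(C | S) = 0.02397 / 0.31 = 0.077323…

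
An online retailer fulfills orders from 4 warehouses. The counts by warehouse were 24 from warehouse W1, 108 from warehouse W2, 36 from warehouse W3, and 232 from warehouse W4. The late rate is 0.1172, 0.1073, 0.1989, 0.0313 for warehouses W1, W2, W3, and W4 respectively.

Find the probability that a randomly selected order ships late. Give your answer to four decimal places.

0.0721

Total: 24 + 108 + 36 + 232 = 400.
P(W1) = 24/400 = 0.06. P(W2) = 108/400 = 0.27. P(W3) = 36/400 = 0.09. P(W4) = 232/400 = 0.58.
By the law of total probability,
P(L) = P(L|W1)·P(W1) + P(L|W2)·P(W2) + P(L|W3)·P(W3) + P(L|W4)·P(W4)
      = 0.1172·0.06 + 0.1073·0.27 + 0.1989·0.09 + 0.0313·0.58
      = 0.007032 + 0.028971 + 0.017901 + 0.018154 = 0.072058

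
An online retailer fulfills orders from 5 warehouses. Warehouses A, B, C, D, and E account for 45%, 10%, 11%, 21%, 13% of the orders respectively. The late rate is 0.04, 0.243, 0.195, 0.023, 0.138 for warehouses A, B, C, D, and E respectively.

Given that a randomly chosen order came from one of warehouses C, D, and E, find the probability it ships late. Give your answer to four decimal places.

P(L|S) ≈ 0.0983

Let S = {C, D, E}.
P(S) = 0.11 + 0.21 + 0.13 = 0.45.
P(L ∩ S) = 0.195·0.11 + 0.023·0.21 + 0.138·0.13 = 0.02145 + 0.00483 + 0.01794 = 0.04422.
P(L | S) = 0.04422 / 0.45 = 0.098267…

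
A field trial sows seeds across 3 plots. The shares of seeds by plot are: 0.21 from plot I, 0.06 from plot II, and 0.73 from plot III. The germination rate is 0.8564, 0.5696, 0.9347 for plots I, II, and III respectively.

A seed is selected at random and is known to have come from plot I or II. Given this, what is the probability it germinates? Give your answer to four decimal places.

Let S = {I, II}.
P(S) = 0.21 + 0.06 = 0.27.
P(G ∩ S) = 0.8564·0.21 + 0.5696·0.06 = 0.179844 + 0.034176 = 0.21402.
P(G | S) = 0.21402 / 0.27 = 0.792667…

P(G|S) ≈ 0.7927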